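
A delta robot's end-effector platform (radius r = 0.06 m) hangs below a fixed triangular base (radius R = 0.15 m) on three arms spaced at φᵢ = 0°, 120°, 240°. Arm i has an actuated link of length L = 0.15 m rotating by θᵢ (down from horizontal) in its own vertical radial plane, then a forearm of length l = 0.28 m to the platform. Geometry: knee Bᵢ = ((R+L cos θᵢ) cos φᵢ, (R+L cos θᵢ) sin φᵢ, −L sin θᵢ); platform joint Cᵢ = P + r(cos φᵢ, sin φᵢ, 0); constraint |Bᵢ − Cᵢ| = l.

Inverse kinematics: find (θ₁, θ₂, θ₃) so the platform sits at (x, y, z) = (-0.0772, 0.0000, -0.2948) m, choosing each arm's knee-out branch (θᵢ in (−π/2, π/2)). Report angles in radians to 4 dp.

θ₁ = 1.1346, θ₂ = 0.6111, θ₃ = 0.6111

rotate P by −φ1: (-0.0772, 0.0000, -0.2948)
  e−x'=0.1672;  (l²−L²−(e−x')²−y'²−z²)/2L = -0.1965
  θ1 = atan2(B,A) + arccos(C/0.3389) = 1.1346
φ2=120.0° → target in arm frame (0.0386, 0.0669)
  A=0.0514, B=-0.2948, C=(l²−L²−A²−y'²−z²)/(2L)=-0.1271
  √(A²+B²)=0.2992;  θ2 = -1.3982+2.0093 ≈ 0.6111
arm 3 (φ=240.0°): x'=0.0386, y'=-0.0669
  A=0.0514, B=-0.2948, C=(l²−L²−A²−y'²−z²)/(2L)=-0.1271
  γ=atan2(-0.2948,0.0514)=-1.3982;  ψ=arccos(-0.4246)=2.0093;  θ3=γ+ψ≈0.6111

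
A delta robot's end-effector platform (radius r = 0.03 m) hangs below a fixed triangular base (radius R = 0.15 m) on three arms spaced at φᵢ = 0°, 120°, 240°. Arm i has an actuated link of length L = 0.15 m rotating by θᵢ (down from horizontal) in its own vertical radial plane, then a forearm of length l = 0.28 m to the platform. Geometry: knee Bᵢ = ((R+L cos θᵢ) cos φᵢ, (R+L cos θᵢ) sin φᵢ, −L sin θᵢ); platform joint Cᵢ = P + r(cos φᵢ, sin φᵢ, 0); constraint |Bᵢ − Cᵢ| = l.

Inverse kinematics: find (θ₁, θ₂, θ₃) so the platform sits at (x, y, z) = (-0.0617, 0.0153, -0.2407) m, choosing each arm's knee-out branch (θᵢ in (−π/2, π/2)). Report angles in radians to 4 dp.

θ₁ = 1.0473, θ₂ = 0.4365, θ₃ = 0.6109

φ1=0.0° → target in arm frame (-0.0617, 0.0153)
  A cos θ + B sin θ = C:  0.1817·cos θ + -0.2407·sin θ = -0.1176
  γ=atan2(-0.2407,0.1817)=-0.9242;  ψ=arccos(-0.3900)=1.9714;  θ1=γ+ψ≈1.0473
φ2=120.0° → target in arm frame (0.0441, 0.0458)
  A=0.0759, B=-0.2407, C=(l²−L²−A²−y'²−z²)/(2L)=-0.0330
  γ=atan2(-0.2407,0.0759)=-1.2653;  ψ=arccos(-0.1307)=1.7018;  θ2=γ+ψ≈0.4365
φ3=240.0° → target in arm frame (0.0176, -0.0611)
  A=0.1024, B=-0.2407, C=(l²−L²−A²−y'²−z²)/(2L)=-0.0542
  γ=atan2(-0.2407,0.1024)=-1.1686;  ψ=arccos(-0.2071)=1.7794;  θ3=γ+ψ≈0.6109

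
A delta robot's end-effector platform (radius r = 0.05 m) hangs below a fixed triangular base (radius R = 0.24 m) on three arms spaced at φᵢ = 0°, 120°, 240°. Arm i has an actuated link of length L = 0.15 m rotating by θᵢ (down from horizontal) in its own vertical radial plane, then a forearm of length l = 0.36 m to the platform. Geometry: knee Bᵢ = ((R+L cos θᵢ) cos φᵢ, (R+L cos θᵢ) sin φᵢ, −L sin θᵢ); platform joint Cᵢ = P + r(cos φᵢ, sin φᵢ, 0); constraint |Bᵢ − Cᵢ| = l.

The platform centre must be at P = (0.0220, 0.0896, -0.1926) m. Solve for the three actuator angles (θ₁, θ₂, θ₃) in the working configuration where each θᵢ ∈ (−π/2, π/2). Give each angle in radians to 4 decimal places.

arm 1 (φ=0.0°): x'=0.0220, y'=0.0896
  A=0.1680, B=-0.1926, C=(l²−L²−A²−y'²−z²)/(2L)=0.1125
  γ=atan2(-0.1926,0.1680)=-0.8535;  ψ=arccos(0.4402)=1.1149;  θ1=γ+ψ≈0.2614
rotate P by −φ2: (0.0666, -0.0639, -0.1926)
  e−x'=0.1234;  (l²−L²−(e−x')²−y'²−z²)/2L = 0.1690
  γ=atan2(-0.1926,0.1234)=-1.0010;  ψ=arccos(0.7388)=0.7395;  θ2=γ+ψ≈-0.2615
φ3=240.0° → target in arm frame (-0.0886, -0.0257)
  A cos θ + B sin θ = C:  0.2786·cos θ + -0.1926·sin θ = -0.0276
  θ3 = atan2(B,A) + arccos(C/0.3387) = 1.0474

θ₁ = 0.2614, θ₂ = -0.2615, θ₃ = 1.0474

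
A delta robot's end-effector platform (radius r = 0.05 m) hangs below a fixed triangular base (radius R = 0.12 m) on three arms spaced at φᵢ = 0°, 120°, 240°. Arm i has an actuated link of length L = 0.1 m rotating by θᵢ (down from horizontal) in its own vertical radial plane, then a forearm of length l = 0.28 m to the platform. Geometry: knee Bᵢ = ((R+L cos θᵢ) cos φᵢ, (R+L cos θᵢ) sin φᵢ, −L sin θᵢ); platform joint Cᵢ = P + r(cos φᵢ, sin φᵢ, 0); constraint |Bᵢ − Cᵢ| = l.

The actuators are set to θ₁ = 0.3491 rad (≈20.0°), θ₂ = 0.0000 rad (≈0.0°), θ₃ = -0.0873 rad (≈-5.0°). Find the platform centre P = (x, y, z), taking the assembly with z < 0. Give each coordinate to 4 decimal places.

centre 1 = (0.1640·cos0.0°, 0.1640·sin0.0°, -0.0342) = (0.1640, 0.0000, -0.0342)
φ2=120.0°: virtual centre (-0.0850, 0.1472, 0.0000), radius l
centre 3 = (0.1696·cos240.0°, 0.1696·sin240.0°, 0.0087) = (-0.0848, -0.1469, 0.0087)
|centre ₂|²−|centre ₁|² = 0.0008;  |centre ₃|²−|centre ₁|² = 0.0008
linear system: -0.4979x+0.2944y = 0.0008−0.0684z; -0.4976x+-0.2938y = 0.0008−0.0858z
det = 0.2928;  x = -0.0016+0.1550z,  y = 0.0001+0.0297z
into |P−centre ₁|² = l²: 1.0249z² + 0.0171z + -0.0498 = 0;  Δ = 0.2045;  z = -0.2289 or 0.2123 → z<0 root = -0.2289
x = -0.0371, y = -0.0067

(-0.0371, -0.0067, -0.2289)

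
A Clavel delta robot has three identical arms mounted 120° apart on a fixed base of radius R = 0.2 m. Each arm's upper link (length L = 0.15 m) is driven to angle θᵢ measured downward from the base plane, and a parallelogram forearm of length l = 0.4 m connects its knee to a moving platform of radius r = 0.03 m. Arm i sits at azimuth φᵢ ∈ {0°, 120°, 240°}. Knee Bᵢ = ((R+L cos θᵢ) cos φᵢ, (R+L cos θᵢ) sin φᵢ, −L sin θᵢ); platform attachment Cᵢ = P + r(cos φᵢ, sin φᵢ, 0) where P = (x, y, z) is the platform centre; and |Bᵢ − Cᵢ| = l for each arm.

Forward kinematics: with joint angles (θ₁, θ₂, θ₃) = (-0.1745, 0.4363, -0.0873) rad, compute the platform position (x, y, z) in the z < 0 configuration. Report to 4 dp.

O1 = (0.3177·cos0.0°, 0.3177·sin0.0°, 0.0260) = (0.3177, 0.0000, 0.0260)
φ2=120.0°: virtual centre (-0.1530, 0.2650, -0.0634), radius l
arm 3 at φ=240.0°: (R−r)+L cos θ3 = 0.3194;  O3 = (-0.1597, -0.2766, 0.0131)
eliminate P² terms by subtracting sphere 1 from 2 and 3
[-0.9414 0.5299 -0.1789]·P = -0.0040;  [-0.9549 -0.5533 -0.0259]·P = 0.0006
det = 1.0268;  x = 0.0019+-0.1098z,  y = -0.0043+0.1426z
into |P−O₁|² = l²: 1.0324z² + 0.0160z + -0.0595 = 0;  Δ = 0.2461;  z = -0.2480 or 0.2325 → z<0 root = -0.2480
x = 0.0291, y = -0.0396

(0.0291, -0.0396, -0.2480)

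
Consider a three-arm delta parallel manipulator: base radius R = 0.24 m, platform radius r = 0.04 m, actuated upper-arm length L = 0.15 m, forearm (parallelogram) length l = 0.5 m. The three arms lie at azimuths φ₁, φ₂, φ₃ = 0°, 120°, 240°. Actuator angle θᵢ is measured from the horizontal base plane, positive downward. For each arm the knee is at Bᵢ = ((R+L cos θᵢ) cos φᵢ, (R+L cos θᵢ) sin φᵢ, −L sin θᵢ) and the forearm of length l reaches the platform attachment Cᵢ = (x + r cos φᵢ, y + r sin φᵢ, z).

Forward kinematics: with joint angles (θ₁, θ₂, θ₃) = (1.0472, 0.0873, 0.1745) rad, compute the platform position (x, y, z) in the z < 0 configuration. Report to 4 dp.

(-0.1349, 0.0093, -0.4161)

arm 1 at φ=0.0°: ρ1 = 0.2750;  O1 = (0.2750, 0.0000, -0.1299)
O2 = (0.3494·cos120.0°, 0.3494·sin120.0°, -0.0131) = (-0.1747, 0.3026, -0.0131)
φ3=240.0°: virtual centre (-0.1739, -0.3011, -0.0260), radius l
subtract pairs → two planes through P
[-0.8994 0.6052 0.2337]·P = 0.0298;  [-0.8977 -0.6023 0.2077]·P = 0.0291
Cramer: x(z) = -0.0328+0.2456z;  y(z) = 0.0005-0.0211z
sphere 1 gives Az²+Bz+C=0 with A=1.0607, B=0.1086, C=-0.1384;  B²−4AC=0.5991;  roots -0.4161, 0.3136;  negative root z = -0.4161
x = -0.1349, y = 0.0093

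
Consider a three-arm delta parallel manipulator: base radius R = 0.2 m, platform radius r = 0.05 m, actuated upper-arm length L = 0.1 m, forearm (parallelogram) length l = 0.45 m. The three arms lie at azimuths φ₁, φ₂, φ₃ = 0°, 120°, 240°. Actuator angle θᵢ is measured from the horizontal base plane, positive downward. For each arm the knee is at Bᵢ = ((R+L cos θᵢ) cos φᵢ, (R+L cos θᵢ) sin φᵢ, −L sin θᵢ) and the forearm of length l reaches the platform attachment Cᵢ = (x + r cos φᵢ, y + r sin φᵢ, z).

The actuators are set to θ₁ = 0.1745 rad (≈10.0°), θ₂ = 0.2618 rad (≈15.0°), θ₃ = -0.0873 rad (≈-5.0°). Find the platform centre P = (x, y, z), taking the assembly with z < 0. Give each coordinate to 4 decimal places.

arm 1 at φ=0.0°: e+L cos θ1 = 0.2485;  S1 = (0.2485, 0.0000, -0.0174)
S2 = (0.2466·cos120.0°, 0.2466·sin120.0°, -0.0259) = (-0.1233, 0.2136, -0.0259)
arm 3 at φ=240.0°: e+L cos θ3 = 0.2496;  S3 = (-0.1248, -0.2162, 0.0087)
|S₂|²−|S₁|² = -0.0006;  |S₃|²−|S₁|² = 0.0003
linear system: -0.7436x+0.4271y = -0.0006−-0.0170z; -0.7466x+-0.4324y = 0.0003−0.0522z
Cramer: x(z) = 0.0002+0.0233z;  y(z) = -0.0011+0.0804z
into |P−S₁|² = l²: 1.0070z² + 0.0230z + -0.1405 = 0;  Δ = 0.5666;  z = -0.3852 or 0.3623 → z<0 root = -0.3852
x = -0.0088, y = -0.0320

(-0.0088, -0.0320, -0.3852)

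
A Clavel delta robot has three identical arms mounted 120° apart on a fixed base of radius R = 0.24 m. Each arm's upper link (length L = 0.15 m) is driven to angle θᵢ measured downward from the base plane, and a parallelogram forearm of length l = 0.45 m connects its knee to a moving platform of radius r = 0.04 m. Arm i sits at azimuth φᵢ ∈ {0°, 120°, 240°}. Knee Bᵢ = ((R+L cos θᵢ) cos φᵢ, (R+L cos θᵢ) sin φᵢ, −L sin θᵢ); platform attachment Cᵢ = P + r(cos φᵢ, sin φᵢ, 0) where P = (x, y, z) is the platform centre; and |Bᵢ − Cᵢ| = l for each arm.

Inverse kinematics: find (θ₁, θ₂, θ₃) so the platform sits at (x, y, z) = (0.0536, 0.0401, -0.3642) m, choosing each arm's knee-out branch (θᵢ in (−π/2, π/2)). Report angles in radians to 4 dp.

θ₁ = 0.1742, θ₂ = 0.4363, θ₃ = 0.7850

φ1=0.0° → target in arm frame (0.0536, 0.0401)
  A=0.1464, B=-0.3642, C=(l²−L²−A²−y'²−z²)/(2L)=0.0811
  γ=atan2(-0.3642,0.1464)=-1.1886;  ψ=arccos(0.2065)=1.3628;  θ1=γ+ψ≈0.1742
rotate P by −φ2: (0.0079, -0.0665, -0.3642)
  e−x'=0.1921;  (l²−L²−(e−x')²−y'²−z²)/2L = 0.0202
  γ=atan2(-0.3642,0.1921)=-1.0855;  ψ=arccos(0.0490)=1.5218;  θ2=γ+ψ≈0.4363
arm 3 (φ=240.0°): x'=-0.0615, y'=0.0264
  A cos θ + B sin θ = C:  0.2615·cos θ + -0.3642·sin θ = -0.0724
  √(A²+B²)=0.4484;  θ3 = -0.9480+1.7331 ≈ 0.7850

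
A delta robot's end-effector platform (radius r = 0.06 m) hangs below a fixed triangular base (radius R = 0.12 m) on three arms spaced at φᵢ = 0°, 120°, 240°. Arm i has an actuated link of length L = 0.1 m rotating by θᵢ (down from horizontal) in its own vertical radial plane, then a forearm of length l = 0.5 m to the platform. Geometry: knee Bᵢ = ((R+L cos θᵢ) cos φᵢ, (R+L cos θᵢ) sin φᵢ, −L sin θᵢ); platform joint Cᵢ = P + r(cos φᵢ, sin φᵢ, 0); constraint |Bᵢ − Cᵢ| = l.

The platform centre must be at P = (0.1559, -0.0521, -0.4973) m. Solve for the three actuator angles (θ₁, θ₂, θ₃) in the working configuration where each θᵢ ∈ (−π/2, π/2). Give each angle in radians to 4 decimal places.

θ₁ = 0.0004, θ₂ = 0.8731, θ₃ = 0.6112

arm 1 (φ=0.0°): x'=0.1559, y'=-0.0521
  A=-0.0959, B=-0.4973, C=(l²−L²−A²−y'²−z²)/(2L)=-0.0961
  θ1 = atan2(B,A) + arccos(C/0.5065) = 0.0004
φ2=120.0° → target in arm frame (-0.1231, -0.1090)
  e−x'=0.1831;  (l²−L²−(e−x')²−y'²−z²)/2L = -0.2635
  √(A²+B²)=0.5299;  θ2 = -1.2181+2.0912 ≈ 0.8731
arm 3 (φ=240.0°): x'=-0.0328, y'=0.1611
  A=0.0928, B=-0.4973, C=(l²−L²−A²−y'²−z²)/(2L)=-0.2093
  θ3 = atan2(B,A) + arccos(C/0.5059) = 0.6112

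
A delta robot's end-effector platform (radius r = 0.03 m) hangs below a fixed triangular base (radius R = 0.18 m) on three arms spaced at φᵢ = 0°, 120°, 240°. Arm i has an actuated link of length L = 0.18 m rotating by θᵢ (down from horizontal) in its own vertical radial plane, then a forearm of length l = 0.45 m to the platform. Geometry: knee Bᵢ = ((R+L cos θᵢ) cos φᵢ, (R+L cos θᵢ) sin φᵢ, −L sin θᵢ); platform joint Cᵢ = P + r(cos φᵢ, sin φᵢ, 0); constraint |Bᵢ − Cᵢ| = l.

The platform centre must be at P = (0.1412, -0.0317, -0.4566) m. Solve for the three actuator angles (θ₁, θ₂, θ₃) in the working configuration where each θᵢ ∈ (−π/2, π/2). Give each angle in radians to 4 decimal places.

φ1=0.0° → target in arm frame (0.1412, -0.0317)
  A cos θ + B sin θ = C:  0.0088·cos θ + -0.4566·sin θ = -0.1096
  θ1 = atan2(B,A) + arccos(C/0.4567) = 0.2617
rotate P by −φ2: (-0.0981, -0.1064, -0.4566)
  A cos θ + B sin θ = C:  0.2481·cos θ + -0.4566·sin θ = -0.3090
  γ=atan2(-0.4566,0.2481)=-1.0731;  ψ=arccos(-0.5947)=2.2076;  θ2=γ+ψ≈1.1345
φ3=240.0° → target in arm frame (-0.0431, 0.1381)
  e−x'=0.1931;  (l²−L²−(e−x')²−y'²−z²)/2L = -0.2632
  θ3 = atan2(B,A) + arccos(C/0.4958) = 0.9600

θ₁ = 0.2617, θ₂ = 1.1345, θ₃ = 0.9600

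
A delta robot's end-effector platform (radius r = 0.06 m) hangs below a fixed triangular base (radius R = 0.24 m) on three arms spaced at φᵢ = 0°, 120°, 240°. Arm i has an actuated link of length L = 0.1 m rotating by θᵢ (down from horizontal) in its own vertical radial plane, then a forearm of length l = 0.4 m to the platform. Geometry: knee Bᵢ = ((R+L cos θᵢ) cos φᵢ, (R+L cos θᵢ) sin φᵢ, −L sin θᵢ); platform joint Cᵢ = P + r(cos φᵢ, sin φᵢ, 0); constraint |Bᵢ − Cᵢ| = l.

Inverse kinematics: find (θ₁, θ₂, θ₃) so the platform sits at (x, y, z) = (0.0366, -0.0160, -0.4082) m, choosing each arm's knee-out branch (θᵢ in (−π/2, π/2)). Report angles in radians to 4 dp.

arm 1 (φ=0.0°): x'=0.0366, y'=-0.0160
  A cos θ + B sin θ = C:  0.1434·cos θ + -0.4082·sin θ = -0.1872
  √(A²+B²)=0.4327;  θ1 = -1.2330+2.0183 ≈ 0.7854
rotate P by −φ2: (-0.0322, -0.0237, -0.4082)
  e−x'=0.2122;  (l²−L²−(e−x')²−y'²−z²)/2L = -0.3110
  θ2 = atan2(B,A) + arccos(C/0.4600) = 1.2217
arm 3 (φ=240.0°): x'=-0.0044, y'=0.0397
  e−x'=0.1844;  (l²−L²−(e−x')²−y'²−z²)/2L = -0.2611
  √(A²+B²)=0.4479;  θ3 = -1.1464+2.1931 ≈ 1.0467

θ₁ = 0.7854, θ₂ = 1.2217, θ₃ = 1.0467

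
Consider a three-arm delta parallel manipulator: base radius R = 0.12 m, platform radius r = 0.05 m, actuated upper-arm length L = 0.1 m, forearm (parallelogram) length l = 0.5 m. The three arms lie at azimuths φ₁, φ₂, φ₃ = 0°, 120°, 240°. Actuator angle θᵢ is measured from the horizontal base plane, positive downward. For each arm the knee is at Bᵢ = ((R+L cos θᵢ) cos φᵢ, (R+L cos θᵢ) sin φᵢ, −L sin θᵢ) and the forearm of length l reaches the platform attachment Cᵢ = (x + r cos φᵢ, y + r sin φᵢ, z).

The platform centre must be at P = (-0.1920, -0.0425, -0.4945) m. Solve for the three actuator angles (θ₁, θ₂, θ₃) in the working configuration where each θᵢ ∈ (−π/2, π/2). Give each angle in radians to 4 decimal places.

θ₁ = 1.2213, θ₂ = 0.4361, θ₃ = 0.1741

rotate P by −φ1: (-0.1920, -0.0425, -0.4945)
  e−x'=0.2620;  (l²−L²−(e−x')²−y'²−z²)/2L = -0.3749
  √(A²+B²)=0.5596;  θ1 = -1.0836+2.3049 ≈ 1.2213
rotate P by −φ2: (0.0592, 0.1875, -0.4945)
  A cos θ + B sin θ = C:  0.0108·cos θ + -0.4945·sin θ = -0.1991
  √(A²+B²)=0.4946;  θ2 = -1.5489+1.9850 ≈ 0.4361
φ3=240.0° → target in arm frame (0.1328, -0.1450)
  A=-0.0628, B=-0.4945, C=(l²−L²−A²−y'²−z²)/(2L)=-0.1475
  θ3 = atan2(B,A) + arccos(C/0.4985) = 0.1741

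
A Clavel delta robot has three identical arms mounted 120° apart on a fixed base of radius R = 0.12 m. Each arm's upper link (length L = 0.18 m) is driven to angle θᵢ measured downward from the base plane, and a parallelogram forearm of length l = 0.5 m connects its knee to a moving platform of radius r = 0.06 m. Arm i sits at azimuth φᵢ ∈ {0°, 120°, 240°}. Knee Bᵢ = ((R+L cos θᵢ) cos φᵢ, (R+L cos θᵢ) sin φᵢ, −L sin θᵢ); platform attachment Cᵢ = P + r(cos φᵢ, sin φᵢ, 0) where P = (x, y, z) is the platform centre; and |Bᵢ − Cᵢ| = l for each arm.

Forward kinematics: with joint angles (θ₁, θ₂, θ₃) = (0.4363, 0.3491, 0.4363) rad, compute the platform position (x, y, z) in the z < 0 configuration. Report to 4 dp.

S1 = (0.2231·cos0.0°, 0.2231·sin0.0°, -0.0761) = (0.2231, 0.0000, -0.0761)
φ2=120.0°: virtual centre (-0.1146, 0.1984, -0.0616), radius l
S3 = (0.2231·cos240.0°, 0.2231·sin240.0°, -0.0761) = (-0.1116, -0.1932, -0.0761)
subtract pairs → two planes through P
plane₁₂: -0.6754x+0.3969y+0.0290z = 0.0007
Cramer: x(z) = -0.0005+0.0213z;  y(z) = 0.0009-0.0368z
sphere 1 gives Az²+Bz+C=0 with A=1.0018, B=0.1425, C=-0.1942;  B²−4AC=0.7985;  roots -0.5171, 0.3748;  negative root z = -0.5171
x = -0.0115, y = 0.0200

(-0.0115, 0.0200, -0.5171)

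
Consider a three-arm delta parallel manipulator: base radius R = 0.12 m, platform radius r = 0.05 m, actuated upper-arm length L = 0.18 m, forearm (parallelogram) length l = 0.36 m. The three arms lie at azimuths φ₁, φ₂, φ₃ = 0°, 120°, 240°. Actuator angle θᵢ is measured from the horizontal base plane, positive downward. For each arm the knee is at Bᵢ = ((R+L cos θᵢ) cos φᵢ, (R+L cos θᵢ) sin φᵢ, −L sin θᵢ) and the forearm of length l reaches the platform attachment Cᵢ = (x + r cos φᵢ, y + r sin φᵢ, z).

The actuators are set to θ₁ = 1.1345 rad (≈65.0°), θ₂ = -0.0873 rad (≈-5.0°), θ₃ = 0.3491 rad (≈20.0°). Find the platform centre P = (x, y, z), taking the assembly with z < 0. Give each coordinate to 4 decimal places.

(-0.1820, 0.0545, -0.3009)

φ1=0.0°: virtual centre (0.1461, 0.0000, -0.1631), radius l
φ2=120.0°: virtual centre (-0.1247, 0.2159, 0.0157), radius l
arm 3 at φ=240.0°: ρ3 = 0.2391;  S3 = (-0.1196, -0.2071, -0.0616)
|S₂|²−|S₁|² = 0.0145;  |S₃|²−|S₁|² = 0.0130
plane₁₂: -0.5414x+0.4318y+0.3577z = 0.0145
det = 0.4537;  x = -0.0256+0.5199z,  y = 0.0014+-0.1764z
into |P−S₁|² = l²: 1.3014z² + 0.1473z + -0.0735 = 0;  Δ = 0.4044;  z = -0.3009 or 0.1877 → z<0 root = -0.3009
x = -0.1820, y = 0.0545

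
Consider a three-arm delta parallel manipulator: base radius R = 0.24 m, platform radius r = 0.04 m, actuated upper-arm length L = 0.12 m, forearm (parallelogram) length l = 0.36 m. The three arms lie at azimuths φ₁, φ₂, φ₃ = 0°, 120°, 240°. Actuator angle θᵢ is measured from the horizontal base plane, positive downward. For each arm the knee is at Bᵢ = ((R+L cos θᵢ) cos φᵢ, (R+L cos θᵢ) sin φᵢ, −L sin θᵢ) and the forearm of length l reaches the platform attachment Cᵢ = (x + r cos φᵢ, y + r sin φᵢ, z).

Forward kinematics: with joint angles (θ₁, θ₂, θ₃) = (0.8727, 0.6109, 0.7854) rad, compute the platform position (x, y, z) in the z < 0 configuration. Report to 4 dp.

(-0.0173, 0.0146, -0.2986)

φ1=0.0°: virtual centre (0.2771, 0.0000, -0.0919), radius l
arm 2 at φ=120.0°: ρ2 = 0.2983;  S2 = (-0.1491, 0.2583, -0.0688)
S3 = (0.2849·cos240.0°, 0.2849·sin240.0°, -0.0849) = (-0.1424, -0.2467, -0.0849)
subtract pairs → two planes through P
linear system: -0.8526x+0.5167y = 0.0085−0.0462z; -0.8391x+-0.4934y = 0.0031−0.0142z
det = 0.8542;  x = -0.0068+0.0352z,  y = 0.0052+-0.0313z
sphere 1 gives Az²+Bz+C=0 with A=1.0022, B=0.1635, C=-0.0405;  B²−4AC=0.1892;  roots -0.2986, 0.1354;  negative root z = -0.2986
x = -0.0173, y = 0.0146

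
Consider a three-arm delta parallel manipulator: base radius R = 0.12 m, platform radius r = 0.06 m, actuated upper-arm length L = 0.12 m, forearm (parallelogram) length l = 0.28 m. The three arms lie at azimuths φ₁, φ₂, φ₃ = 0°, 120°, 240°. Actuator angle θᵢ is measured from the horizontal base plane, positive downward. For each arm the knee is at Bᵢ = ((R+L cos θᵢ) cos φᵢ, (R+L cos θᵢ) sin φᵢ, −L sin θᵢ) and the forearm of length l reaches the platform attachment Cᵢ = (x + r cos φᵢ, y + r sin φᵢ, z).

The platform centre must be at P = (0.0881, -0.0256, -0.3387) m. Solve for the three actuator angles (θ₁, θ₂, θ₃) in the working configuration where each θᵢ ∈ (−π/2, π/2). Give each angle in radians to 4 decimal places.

θ₁ = 0.6111, θ₂ = 1.3091, θ₃ = 1.1343

rotate P by −φ1: (0.0881, -0.0256, -0.3387)
  A cos θ + B sin θ = C:  -0.0281·cos θ + -0.3387·sin θ = -0.2173
  γ=atan2(-0.3387,-0.0281)=-1.6536;  ψ=arccos(-0.6395)=2.2647;  θ1=γ+ψ≈0.6111
φ2=120.0° → target in arm frame (-0.0662, -0.0635)
  A=0.1262, B=-0.3387, C=(l²−L²−A²−y'²−z²)/(2L)=-0.2945
  θ2 = atan2(B,A) + arccos(C/0.3615) = 1.3091
rotate P by −φ3: (-0.0219, 0.0891, -0.3387)
  A cos θ + B sin θ = C:  0.0819·cos θ + -0.3387·sin θ = -0.2723
  γ=atan2(-0.3387,0.0819)=-1.3336;  ψ=arccos(-0.7815)=2.4679;  θ3=γ+ψ≈1.1343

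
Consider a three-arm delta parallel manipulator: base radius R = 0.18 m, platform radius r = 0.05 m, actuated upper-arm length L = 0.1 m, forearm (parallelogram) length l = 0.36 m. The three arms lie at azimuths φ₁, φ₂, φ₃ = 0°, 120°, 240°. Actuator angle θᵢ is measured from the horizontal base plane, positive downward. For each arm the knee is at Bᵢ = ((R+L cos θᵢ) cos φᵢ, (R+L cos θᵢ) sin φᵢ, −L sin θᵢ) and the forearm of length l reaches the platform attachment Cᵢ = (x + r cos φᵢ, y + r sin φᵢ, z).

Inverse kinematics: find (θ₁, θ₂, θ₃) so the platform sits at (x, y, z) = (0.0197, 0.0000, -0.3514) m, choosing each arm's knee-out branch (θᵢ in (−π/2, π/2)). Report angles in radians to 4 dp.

arm 1 (φ=0.0°): x'=0.0197, y'=0.0000
  A=0.1103, B=-0.3514, C=(l²−L²−A²−y'²−z²)/(2L)=-0.0802
  γ=atan2(-0.3514,0.1103)=-1.2666;  ψ=arccos(-0.2179)=1.7904;  θ1=γ+ψ≈0.5238
φ2=120.0° → target in arm frame (-0.0098, -0.0171)
  A=0.1399, B=-0.3514, C=(l²−L²−A²−y'²−z²)/(2L)=-0.1187
  γ=atan2(-0.3514,0.1399)=-1.1920;  ψ=arccos(-0.3137)=1.8899;  θ2=γ+ψ≈0.6979
arm 3 (φ=240.0°): x'=-0.0099, y'=0.0171
  A=0.1399, B=-0.3514, C=(l²−L²−A²−y'²−z²)/(2L)=-0.1187
  γ=atan2(-0.3514,0.1399)=-1.1920;  ψ=arccos(-0.3137)=1.8899;  θ3=γ+ψ≈0.6979

θ₁ = 0.5238, θ₂ = 0.6979, θ₃ = 0.6979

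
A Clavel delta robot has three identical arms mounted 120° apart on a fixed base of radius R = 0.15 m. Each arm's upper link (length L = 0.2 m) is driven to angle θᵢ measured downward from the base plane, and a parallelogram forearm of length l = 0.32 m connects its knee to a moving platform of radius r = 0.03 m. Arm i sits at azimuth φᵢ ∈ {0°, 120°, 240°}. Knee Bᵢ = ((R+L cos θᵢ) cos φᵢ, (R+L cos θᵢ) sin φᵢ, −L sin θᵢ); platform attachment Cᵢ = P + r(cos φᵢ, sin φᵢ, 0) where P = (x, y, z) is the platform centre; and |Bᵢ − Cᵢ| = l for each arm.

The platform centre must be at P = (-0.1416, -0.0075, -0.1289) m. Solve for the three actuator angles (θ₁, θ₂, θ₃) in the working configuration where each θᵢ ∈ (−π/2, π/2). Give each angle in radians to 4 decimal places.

θ₁ = 1.3089, θ₂ = -0.0878, θ₃ = -0.2615

rotate P by −φ1: (-0.1416, -0.0075, -0.1289)
  A=0.2616, B=-0.1289, C=(l²−L²−A²−y'²−z²)/(2L)=-0.0568
  √(A²+B²)=0.2916;  θ1 = -0.4578+1.7667 ≈ 1.3089
arm 2 (φ=120.0°): x'=0.0643, y'=0.1264
  A=0.0557, B=-0.1289, C=(l²−L²−A²−y'²−z²)/(2L)=0.0668
  √(A²+B²)=0.1404;  θ2 = -1.1629+1.0752 ≈ -0.0878
rotate P by −φ3: (0.0773, -0.1189, -0.1289)
  A=0.0427, B=-0.1289, C=(l²−L²−A²−y'²−z²)/(2L)=0.0746
  √(A²+B²)=0.1358;  θ3 = -1.2509+0.9894 ≈ -0.2615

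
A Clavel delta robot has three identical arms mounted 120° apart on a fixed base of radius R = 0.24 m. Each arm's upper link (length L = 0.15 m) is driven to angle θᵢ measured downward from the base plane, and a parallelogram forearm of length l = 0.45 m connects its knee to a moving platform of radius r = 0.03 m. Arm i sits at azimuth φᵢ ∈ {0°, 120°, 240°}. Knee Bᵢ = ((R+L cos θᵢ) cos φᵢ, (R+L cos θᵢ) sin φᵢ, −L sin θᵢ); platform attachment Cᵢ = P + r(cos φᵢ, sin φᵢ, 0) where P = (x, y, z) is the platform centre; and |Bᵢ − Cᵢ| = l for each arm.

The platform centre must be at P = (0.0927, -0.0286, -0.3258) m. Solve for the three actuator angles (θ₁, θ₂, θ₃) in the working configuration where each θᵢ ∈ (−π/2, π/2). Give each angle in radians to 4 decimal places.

rotate P by −φ1: (0.0927, -0.0286, -0.3258)
  A=0.1173, B=-0.3258, C=(l²−L²−A²−y'²−z²)/(2L)=0.1976
  γ=atan2(-0.3258,0.1173)=-1.2252;  ψ=arccos(0.5706)=0.9635;  θ1=γ+ψ≈-0.2617
φ2=120.0° → target in arm frame (-0.0711, -0.0660)
  e−x'=0.2811;  (l²−L²−(e−x')²−y'²−z²)/2L = -0.0318
  √(A²+B²)=0.4303;  θ2 = -0.8589+1.6447 ≈ 0.7858
arm 3 (φ=240.0°): x'=-0.0216, y'=0.0946
  A=0.2316, B=-0.3258, C=(l²−L²−A²−y'²−z²)/(2L)=0.0376
  θ3 = atan2(B,A) + arccos(C/0.3997) = 0.5237

θ₁ = -0.2617, θ₂ = 0.7858, θ₃ = 0.5237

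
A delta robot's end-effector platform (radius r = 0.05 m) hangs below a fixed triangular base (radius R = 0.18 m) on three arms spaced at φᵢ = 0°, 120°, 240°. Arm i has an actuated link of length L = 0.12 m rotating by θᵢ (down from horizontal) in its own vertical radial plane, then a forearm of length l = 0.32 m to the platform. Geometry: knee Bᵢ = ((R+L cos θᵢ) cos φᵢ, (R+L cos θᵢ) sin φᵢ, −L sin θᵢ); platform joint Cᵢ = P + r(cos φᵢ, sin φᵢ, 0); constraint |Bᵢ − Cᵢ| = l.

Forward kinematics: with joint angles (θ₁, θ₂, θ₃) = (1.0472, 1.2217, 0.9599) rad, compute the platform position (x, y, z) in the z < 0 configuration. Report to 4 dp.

φ1=0.0°: virtual centre (0.1900, 0.0000, -0.1039), radius l
φ2=120.0°: virtual centre (-0.0855, 0.1481, -0.1128), radius l
φ3=240.0°: virtual centre (-0.0994, -0.1722, -0.0983), radius l
eliminate P² terms by subtracting sphere 1 from 2 and 3
linear system: -0.5510x+0.2963y = -0.0049−-0.0177z; -0.5788x+-0.3444y = 0.0023−0.0113z
Cramer: x(z) = 0.0028-0.0076z;  y(z) = -0.0114+0.0455z
sphere 1 gives Az²+Bz+C=0 with A=1.0021, B=0.2097, C=-0.0564;  B²−4AC=0.2702;  roots -0.3639, 0.1547;  negative root z = -0.3639
x = 0.0056, y = -0.0280

(0.0056, -0.0280, -0.3639)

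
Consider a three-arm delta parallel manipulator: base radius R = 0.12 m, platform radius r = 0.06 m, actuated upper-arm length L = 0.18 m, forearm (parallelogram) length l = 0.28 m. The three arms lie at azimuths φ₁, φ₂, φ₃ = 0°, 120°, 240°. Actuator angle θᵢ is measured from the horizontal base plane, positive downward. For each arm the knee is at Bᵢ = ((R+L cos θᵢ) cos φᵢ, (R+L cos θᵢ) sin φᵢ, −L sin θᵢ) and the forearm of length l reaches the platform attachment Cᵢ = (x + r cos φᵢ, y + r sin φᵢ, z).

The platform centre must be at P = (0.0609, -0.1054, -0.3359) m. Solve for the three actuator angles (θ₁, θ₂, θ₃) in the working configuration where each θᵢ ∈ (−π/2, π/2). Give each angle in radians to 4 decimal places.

φ1=0.0° → target in arm frame (0.0609, -0.1054)
  e−x'=-0.0009;  (l²−L²−(e−x')²−y'²−z²)/2L = -0.2165
  √(A²+B²)=0.3359;  θ1 = -1.5735+2.2712 ≈ 0.6977
rotate P by −φ2: (-0.1217, 0.0000, -0.3359)
  e−x'=0.1817;  (l²−L²−(e−x')²−y'²−z²)/2L = -0.2774
  √(A²+B²)=0.3819;  θ2 = -1.0749+2.3837 ≈ 1.3088
φ3=240.0° → target in arm frame (0.0608, 0.1054)
  A=-0.0008, B=-0.3359, C=(l²−L²−A²−y'²−z²)/(2L)=-0.2165
  γ=atan2(-0.3359,-0.0008)=-1.5733;  ψ=arccos(-0.6446)=2.2713;  θ3=γ+ψ≈0.6980

θ₁ = 0.6977, θ₂ = 1.3088, θ₃ = 0.6980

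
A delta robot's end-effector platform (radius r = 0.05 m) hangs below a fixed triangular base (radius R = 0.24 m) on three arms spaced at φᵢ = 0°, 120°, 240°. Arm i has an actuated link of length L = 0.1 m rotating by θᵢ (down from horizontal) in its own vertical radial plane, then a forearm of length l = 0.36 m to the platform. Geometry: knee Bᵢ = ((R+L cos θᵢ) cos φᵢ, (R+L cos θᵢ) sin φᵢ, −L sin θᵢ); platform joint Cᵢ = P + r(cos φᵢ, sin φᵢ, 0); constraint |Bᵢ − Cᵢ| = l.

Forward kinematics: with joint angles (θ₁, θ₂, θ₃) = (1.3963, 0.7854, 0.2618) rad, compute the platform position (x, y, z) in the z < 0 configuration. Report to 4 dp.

arm 1 at φ=0.0°: e+L cos θ1 = 0.2074;  S1 = (0.2074, 0.0000, -0.0985)
φ2=120.0°: virtual centre (-0.1304, 0.2258, -0.0707), radius l
φ3=240.0°: virtual centre (-0.1433, -0.2482, -0.0259), radius l
subtract pairs → two planes through P
linear system: -0.6754x+0.4516y = 0.0203−0.0555z; -0.7013x+-0.4964y = 0.0301−0.1452z
det = 0.6520;  x = -0.0363+0.1429z,  y = -0.0094+0.0907z
sphere 1 gives Az²+Bz+C=0 with A=1.0286, B=0.1256, C=-0.0604;  B²−4AC=0.2645;  roots -0.3111, 0.1889;  negative root z = -0.3111
x = -0.0807, y = -0.0376

(-0.0807, -0.0376, -0.3111)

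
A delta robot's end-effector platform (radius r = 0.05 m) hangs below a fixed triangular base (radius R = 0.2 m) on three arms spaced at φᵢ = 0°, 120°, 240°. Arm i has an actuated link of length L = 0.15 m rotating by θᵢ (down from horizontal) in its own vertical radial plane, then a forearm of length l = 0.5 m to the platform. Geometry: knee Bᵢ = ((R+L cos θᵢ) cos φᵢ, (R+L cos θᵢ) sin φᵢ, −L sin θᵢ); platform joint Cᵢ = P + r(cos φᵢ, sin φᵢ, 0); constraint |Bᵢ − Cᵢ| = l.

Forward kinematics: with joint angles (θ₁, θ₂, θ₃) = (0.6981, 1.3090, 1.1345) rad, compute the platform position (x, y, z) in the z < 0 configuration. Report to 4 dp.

(0.0951, -0.0285, -0.5659)

φ1=0.0°: virtual centre (0.2649, 0.0000, -0.0964), radius l
centre 2 = (0.1888·cos120.0°, 0.1888·sin120.0°, -0.1449) = (-0.0944, 0.1635, -0.1449)
φ3=240.0°: virtual centre (-0.1067, -0.1848, -0.1359), radius l
subtract pairs → two planes through P
[-0.7186 0.3271 -0.0969]·P = -0.0228;  [-0.7432 -0.3696 -0.0791]·P = -0.0155
det = 0.5087;  x = 0.0265+-0.1213z,  y = -0.0115+0.0299z
sphere 1 gives Az²+Bz+C=0 with A=1.0156, B=0.2500, C=-0.1837;  B²−4AC=0.8089;  roots -0.5659, 0.3197;  negative root z = -0.5659
x = 0.0951, y = -0.0285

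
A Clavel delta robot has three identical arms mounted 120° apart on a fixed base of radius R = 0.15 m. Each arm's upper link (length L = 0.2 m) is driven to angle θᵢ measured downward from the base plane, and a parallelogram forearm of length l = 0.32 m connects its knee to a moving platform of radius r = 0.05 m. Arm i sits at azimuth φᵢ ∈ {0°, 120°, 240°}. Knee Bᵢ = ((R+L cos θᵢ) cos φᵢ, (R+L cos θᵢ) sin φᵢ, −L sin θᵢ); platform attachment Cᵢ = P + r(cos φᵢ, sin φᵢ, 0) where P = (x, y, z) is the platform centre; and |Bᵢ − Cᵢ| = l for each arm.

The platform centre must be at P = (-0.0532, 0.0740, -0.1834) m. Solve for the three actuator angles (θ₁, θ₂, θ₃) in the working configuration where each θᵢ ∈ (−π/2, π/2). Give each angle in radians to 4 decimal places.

φ1=0.0° → target in arm frame (-0.0532, 0.0740)
  A=0.1532, B=-0.1834, C=(l²−L²−A²−y'²−z²)/(2L)=-0.0005
  √(A²+B²)=0.2390;  θ1 = -0.8749+1.5727 ≈ 0.6978
rotate P by −φ2: (0.0907, 0.0091, -0.1834)
  A=0.0093, B=-0.1834, C=(l²−L²−A²−y'²−z²)/(2L)=0.0715
  γ=atan2(-0.1834,0.0093)=-1.5201;  ψ=arccos(0.3893)=1.1709;  θ2=γ+ψ≈-0.3491
arm 3 (φ=240.0°): x'=-0.0375, y'=-0.0831
  A=0.1375, B=-0.1834, C=(l²−L²−A²−y'²−z²)/(2L)=0.0074
  θ3 = atan2(B,A) + arccos(C/0.2292) = 0.6110

θ₁ = 0.6978, θ₂ = -0.3491, θ₃ = 0.6110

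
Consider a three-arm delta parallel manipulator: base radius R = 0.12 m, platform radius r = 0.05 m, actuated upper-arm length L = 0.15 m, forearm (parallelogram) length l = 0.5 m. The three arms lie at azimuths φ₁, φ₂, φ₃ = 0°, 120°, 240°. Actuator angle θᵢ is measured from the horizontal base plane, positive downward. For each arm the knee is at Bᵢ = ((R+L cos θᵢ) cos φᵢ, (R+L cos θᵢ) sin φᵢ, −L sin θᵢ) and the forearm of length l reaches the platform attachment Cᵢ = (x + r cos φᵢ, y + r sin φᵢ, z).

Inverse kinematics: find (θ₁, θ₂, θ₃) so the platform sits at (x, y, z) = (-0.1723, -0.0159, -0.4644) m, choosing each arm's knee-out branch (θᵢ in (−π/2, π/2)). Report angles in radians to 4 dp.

φ1=0.0° → target in arm frame (-0.1723, -0.0159)
  e−x'=0.2423;  (l²−L²−(e−x')²−y'²−z²)/2L = -0.1571
  γ=atan2(-0.4644,0.2423)=-1.0899;  ψ=arccos(-0.2999)=1.8754;  θ1=γ+ψ≈0.7855
φ2=120.0° → target in arm frame (0.0724, 0.1572)
  e−x'=-0.0024;  (l²−L²−(e−x')²−y'²−z²)/2L = -0.0429
  θ2 = atan2(B,A) + arccos(C/0.4644) = 0.0874
arm 3 (φ=240.0°): x'=0.0999, y'=-0.1413
  A cos θ + B sin θ = C:  -0.0299·cos θ + -0.4644·sin θ = -0.0301
  √(A²+B²)=0.4654;  θ3 = -1.6351+1.6354 ≈ 0.0003

θ₁ = 0.7855, θ₂ = 0.0874, θ₃ = 0.0003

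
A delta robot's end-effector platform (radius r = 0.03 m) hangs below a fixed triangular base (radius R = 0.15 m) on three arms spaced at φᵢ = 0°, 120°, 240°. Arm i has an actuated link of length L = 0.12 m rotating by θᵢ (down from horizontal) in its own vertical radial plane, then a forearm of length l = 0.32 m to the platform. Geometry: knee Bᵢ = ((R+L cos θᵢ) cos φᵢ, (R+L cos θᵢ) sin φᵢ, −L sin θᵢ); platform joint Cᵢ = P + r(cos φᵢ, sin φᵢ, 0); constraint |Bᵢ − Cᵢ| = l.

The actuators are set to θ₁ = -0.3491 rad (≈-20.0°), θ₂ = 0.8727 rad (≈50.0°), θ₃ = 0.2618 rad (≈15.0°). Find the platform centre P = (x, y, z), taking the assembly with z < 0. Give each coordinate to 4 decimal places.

(0.0788, -0.0545, -0.2341)

φ1=0.0°: virtual centre (0.2328, 0.0000, 0.0410), radius l
φ2=120.0°: virtual centre (-0.0986, 0.1707, -0.0919), radius l
arm 3 at φ=240.0°: (R−r)+L cos θ3 = 0.2359;  centre 3 = (-0.1180, -0.2043, -0.0311)
|centre ₂|²−|centre ₁|² = -0.0086;  |centre ₃|²−|centre ₁|² = 0.0008
linear system: -0.6627x+0.3414y = -0.0086−-0.2659z; -0.7014x+-0.4086y = 0.0008−-0.1442z
Cramer: x(z) = 0.0063-0.3095z;  y(z) = -0.0127+0.1783z
into |P−centre ₁|² = l²: 1.1276z² + 0.0535z + -0.0493 = 0;  Δ = 0.2252;  z = -0.2341 or 0.1867 → z<0 root = -0.2341
x = 0.0788, y = -0.0545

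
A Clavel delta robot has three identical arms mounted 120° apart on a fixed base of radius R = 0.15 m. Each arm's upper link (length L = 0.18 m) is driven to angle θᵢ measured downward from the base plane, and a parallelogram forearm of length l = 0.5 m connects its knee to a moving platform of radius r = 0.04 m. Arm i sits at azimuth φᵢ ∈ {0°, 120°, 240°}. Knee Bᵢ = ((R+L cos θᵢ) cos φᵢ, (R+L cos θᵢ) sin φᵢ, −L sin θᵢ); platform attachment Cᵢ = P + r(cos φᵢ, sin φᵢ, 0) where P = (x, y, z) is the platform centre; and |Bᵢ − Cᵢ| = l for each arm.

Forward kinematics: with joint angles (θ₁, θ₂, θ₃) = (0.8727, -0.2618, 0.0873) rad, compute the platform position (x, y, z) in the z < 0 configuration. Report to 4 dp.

(-0.1895, 0.0515, -0.4116)

centre 1 = (0.2257·cos0.0°, 0.2257·sin0.0°, -0.1379) = (0.2257, 0.0000, -0.1379)
centre 2 = (0.2839·cos120.0°, 0.2839·sin120.0°, 0.0466) = (-0.1419, 0.2458, 0.0466)
arm 3 at φ=240.0°: e+L cos θ3 = 0.2893;  centre 3 = (-0.1447, -0.2506, -0.0157)
subtract pairs → two planes through P
linear system: -0.7353x+0.4917y = 0.0128−0.3690z; -0.7407x+-0.5011y = 0.0140−0.2444z
Cramer: x(z) = -0.0181+0.4164z;  y(z) = -0.0011-0.1278z
sphere 1 gives Az²+Bz+C=0 with A=1.1897, B=0.0730, C=-0.1715;  B²−4AC=0.8216;  roots -0.4116, 0.3503;  negative root z = -0.4116
x = -0.1895, y = 0.0515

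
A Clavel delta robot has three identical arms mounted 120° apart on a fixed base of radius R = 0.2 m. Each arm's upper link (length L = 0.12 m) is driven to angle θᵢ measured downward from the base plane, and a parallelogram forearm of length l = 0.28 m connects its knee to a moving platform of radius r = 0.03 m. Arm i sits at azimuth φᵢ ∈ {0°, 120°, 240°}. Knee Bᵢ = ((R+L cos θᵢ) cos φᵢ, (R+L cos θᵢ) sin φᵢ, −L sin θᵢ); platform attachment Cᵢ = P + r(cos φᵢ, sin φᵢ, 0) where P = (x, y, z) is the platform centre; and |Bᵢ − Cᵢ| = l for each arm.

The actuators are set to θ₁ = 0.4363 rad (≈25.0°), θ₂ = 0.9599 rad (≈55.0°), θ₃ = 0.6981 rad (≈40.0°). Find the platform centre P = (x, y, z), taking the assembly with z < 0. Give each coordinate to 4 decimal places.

(0.0284, -0.0183, -0.1748)

S1 = (0.2788·cos0.0°, 0.2788·sin0.0°, -0.0507) = (0.2788, 0.0000, -0.0507)
φ2=120.0°: virtual centre (-0.1194, 0.2068, -0.0983), radius l
φ3=240.0°: virtual centre (-0.1310, -0.2268, -0.0771), radius l
eliminate P² terms by subtracting sphere 1 from 2 and 3
[-0.7963 0.4137 -0.0952]·P = -0.0136;  [-0.8194 -0.4537 -0.0528]·P = -0.0057
det = 0.7003;  x = 0.0122+-0.0929z,  y = -0.0094+0.0513z
into |P−S₁|² = l²: 1.0113z² + 0.1500z + -0.0047 = 0;  Δ = 0.0414;  z = -0.1748 or 0.0264 → z<0 root = -0.1748
x = 0.0284, y = -0.0183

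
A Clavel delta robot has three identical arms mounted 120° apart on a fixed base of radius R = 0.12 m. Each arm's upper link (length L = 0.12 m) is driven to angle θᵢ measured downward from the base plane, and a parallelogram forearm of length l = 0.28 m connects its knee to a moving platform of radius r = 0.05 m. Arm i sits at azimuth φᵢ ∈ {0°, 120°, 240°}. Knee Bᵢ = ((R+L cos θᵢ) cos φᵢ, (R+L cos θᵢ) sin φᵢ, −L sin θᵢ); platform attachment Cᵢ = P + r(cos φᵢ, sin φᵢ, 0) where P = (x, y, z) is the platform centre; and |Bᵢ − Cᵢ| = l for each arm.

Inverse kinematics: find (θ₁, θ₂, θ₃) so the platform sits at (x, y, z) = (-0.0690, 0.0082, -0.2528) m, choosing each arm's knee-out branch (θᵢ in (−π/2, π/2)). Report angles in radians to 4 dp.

arm 1 (φ=0.0°): x'=-0.0690, y'=0.0082
  e−x'=0.1390;  (l²−L²−(e−x')²−y'²−z²)/2L = -0.0804
  √(A²+B²)=0.2885;  θ1 = -1.0681+1.8532 ≈ 0.7852
φ2=120.0° → target in arm frame (0.0416, 0.0557)
  A=0.0284, B=-0.2528, C=(l²−L²−A²−y'²−z²)/(2L)=-0.0159
  θ2 = atan2(B,A) + arccos(C/0.2544) = 0.1743
rotate P by −φ3: (0.0274, -0.0639, -0.2528)
  A cos θ + B sin θ = C:  0.0426·cos θ + -0.2528·sin θ = -0.0242
  θ3 = atan2(B,A) + arccos(C/0.2564) = 0.2614

θ₁ = 0.7852, θ₂ = 0.1743, θ₃ = 0.2614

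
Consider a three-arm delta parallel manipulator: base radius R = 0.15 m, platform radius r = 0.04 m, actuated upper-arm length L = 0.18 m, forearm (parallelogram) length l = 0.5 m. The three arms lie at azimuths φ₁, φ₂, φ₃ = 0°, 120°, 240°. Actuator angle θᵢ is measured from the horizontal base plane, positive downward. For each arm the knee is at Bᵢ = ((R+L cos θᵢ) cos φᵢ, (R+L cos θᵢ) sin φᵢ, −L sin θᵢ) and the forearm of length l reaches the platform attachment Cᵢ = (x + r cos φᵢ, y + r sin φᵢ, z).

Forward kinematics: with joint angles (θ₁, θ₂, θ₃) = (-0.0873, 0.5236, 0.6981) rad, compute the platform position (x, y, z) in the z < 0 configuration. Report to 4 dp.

(0.1398, 0.0339, -0.4602)

φ1=0.0°: virtual centre (0.2893, 0.0000, 0.0157), radius l
centre 2 = (0.2659·cos120.0°, 0.2659·sin120.0°, -0.0900) = (-0.1329, 0.2303, -0.0900)
centre 3 = (0.2479·cos240.0°, 0.2479·sin240.0°, -0.1157) = (-0.1239, -0.2147, -0.1157)
subtract pairs → two planes through P
linear system: -0.8445x+0.4605y = -0.0052−-0.2114z; -0.8265x+-0.4294y = -0.0091−-0.2628z
det = 0.7432;  x = 0.0086+-0.2849z,  y = 0.0046+-0.0635z
quadratic in z: (1.0852)z²+(0.1280)z+(-0.1709)=0, √Δ=0.8709 → z ∈ {-0.4602, 0.3423}; z = -0.4602 (taking z<0)
x = 0.1398, y = 0.0339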